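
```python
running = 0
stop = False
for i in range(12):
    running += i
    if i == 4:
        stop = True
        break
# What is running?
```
Trace:
  running=0
  running=0, stop=False
  running=0, stop=False, i=0
  running=1, stop=False, i=1
  running=3, stop=False, i=2
  running=6, stop=False, i=3
  running=10, stop=True, i=4

Final answer: 10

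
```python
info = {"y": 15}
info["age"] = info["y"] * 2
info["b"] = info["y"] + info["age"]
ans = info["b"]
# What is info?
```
Trace:
  info={'y': 15}
  info={'y': 15, 'age': 30}
  info={'y': 15, 'age': 30, 'b': 45}
  info={'y': 15, 'age': 30, 'b': 45}, ans=45

Final answer: {'y': 15, 'age': 30, 'b': 45}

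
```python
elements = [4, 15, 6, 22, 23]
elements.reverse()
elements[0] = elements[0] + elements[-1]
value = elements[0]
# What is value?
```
Trace:
  elements=[4, 15, 6, 22, 23]
  elements=[23, 22, 6, 15, 4]
  elements=[27, 22, 6, 15, 4]
  elements=[27, 22, 6, 15, 4], value=27

Final answer: 27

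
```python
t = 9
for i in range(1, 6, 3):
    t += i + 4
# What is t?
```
Trace:
  t=9
  t=14, i=1
  t=22, i=4

Final answer: 22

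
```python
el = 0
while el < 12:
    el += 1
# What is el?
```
Trace:
  el=0
  el=1
  el=2
  el=3
  el=4
  el=5
  el=6
  el=7
  el=8
  el=9
  el=10
  el=11
  el=12

Final answer: 12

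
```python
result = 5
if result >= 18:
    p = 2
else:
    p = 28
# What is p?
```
Trace:
  result=5
  result=5, p=28

Final answer: 28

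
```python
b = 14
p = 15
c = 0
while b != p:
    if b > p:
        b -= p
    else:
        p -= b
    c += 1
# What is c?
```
Trace:
  b=14
  b=14, p=15
  b=14, p=15, c=0
  b=14, p=1, c=1
  b=13, p=1, c=2
  b=12, p=1, c=3
  b=11, p=1, c=4
  b=10, p=1, c=5
  b=9, p=1, c=6
  b=8, p=1, c=7
  b=7, p=1, c=8
  b=6, p=1, c=9
  b=5, p=1, c=10
  b=4, p=1, c=11
  b=3, p=1, c=12
  b=2, p=1, c=13
  b=1, p=1, c=14

Final answer: 14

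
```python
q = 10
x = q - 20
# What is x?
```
Trace:
  q=10
  q=10, x=-10

Final answer: -10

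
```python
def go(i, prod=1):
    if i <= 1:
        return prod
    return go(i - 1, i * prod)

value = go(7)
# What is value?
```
Call trace:
go(i=7, prod=1)
  go(i=6, prod=7)
    go(i=5, prod=42)
      go(i=4, prod=210)
        go(i=3, prod=840)
          go(i=2, prod=2520)
            go(i=1, prod=5040)
            -> return 5040
          -> return 5040
        -> return 5040
      -> return 5040
    -> return 5040
  -> return 5040
-> return 5040

Final answer: 5040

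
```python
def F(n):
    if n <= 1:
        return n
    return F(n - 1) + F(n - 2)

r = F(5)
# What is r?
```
Call trace (a repeated sub-call is expanded the first time; later identical calls just restate its return value):
F(n=5)
  F(n=4)
    F(n=3)
      F(n=2)
        F(n=1)
        -> return 1
        F(n=0)
        -> return 0
      -> return 1
      F(n=1)
      -> return 1
    -> return 2
    F(n=2) -> return 1  (same call as traced above)
  -> return 3
  F(n=3) -> return 2  (same call as traced above)
-> return 5

Final answer: 5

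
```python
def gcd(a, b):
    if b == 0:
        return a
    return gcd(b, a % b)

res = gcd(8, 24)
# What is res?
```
Call trace:
gcd(a=8, b=24)
  gcd(a=24, b=8)
    gcd(a=8, b=0)
    -> return 8
  -> return 8
-> return 8

Final answer: 8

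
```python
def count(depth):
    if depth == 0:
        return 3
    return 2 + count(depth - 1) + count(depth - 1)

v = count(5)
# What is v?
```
Call trace (a repeated sub-call is expanded the first time; later identical calls just restate its return value):
count(depth=5)
  count(depth=4)
    count(depth=3)
      count(depth=2)
        count(depth=1)
          count(depth=0)
          -> return 3
          count(depth=0)
          -> return 3
        -> return 8
        count(depth=1) -> return 8  (same call as traced above)
      -> return 18
      count(depth=2) -> return 18  (same call as traced above)
    -> return 38
    count(depth=3) -> return 38  (same call as traced above)
  -> return 78
  count(depth=4) -> return 78  (same call as traced above)
-> return 158

Final answer: 158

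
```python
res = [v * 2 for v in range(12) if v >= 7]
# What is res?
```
Trace:
  v=0
  v=1
  v=2
  v=3
  v=4
  v=5
  v=6
  v=7
  v=8
  v=9
  v=10
  v=11
  res=[14, 16, 18, 20, 22]

Final answer: [14, 16, 18, 20, 22]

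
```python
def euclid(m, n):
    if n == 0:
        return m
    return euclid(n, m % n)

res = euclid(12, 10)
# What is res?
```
Call trace:
euclid(m=12, n=10)
  euclid(m=10, n=2)
    euclid(m=2, n=0)
    -> return 2
  -> return 2
-> return 2

Final answer: 2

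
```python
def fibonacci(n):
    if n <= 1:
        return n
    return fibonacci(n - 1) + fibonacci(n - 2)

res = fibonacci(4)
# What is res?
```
Call trace (a repeated sub-call is expanded the first time; later identical calls just restate its return value):
fibonacci(n=4)
  fibonacci(n=3)
    fibonacci(n=2)
      fibonacci(n=1)
      -> return 1
      fibonacci(n=0)
      -> return 0
    -> return 1
    fibonacci(n=1)
    -> return 1
  -> return 2
  fibonacci(n=2) -> return 1  (same call as traced above)
-> return 3

Final answer: 3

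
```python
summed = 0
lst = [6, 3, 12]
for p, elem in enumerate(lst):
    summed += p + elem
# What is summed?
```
Trace:
  summed=0
  summed=6, p=0, elem=6
  summed=10, p=1, elem=3
  summed=24, p=2, elem=12

Final answer: 24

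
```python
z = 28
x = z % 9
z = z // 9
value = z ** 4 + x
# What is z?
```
Trace:
  z=28
  z=28, x=1
  z=3, x=1
  z=3, x=1, value=82

Final answer: 3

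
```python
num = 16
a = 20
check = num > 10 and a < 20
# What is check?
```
Trace:
  num=16
  num=16, a=20
  num=16, a=20, check=False

Final answer: False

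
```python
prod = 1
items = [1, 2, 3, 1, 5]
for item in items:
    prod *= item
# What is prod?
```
Trace:
  prod=1
  prod=1, item=1
  prod=2, item=2
  prod=6, item=3
  prod=6, item=1
  prod=30, item=5

Final answer: 30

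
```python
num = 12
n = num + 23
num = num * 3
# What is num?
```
Trace:
  num=12
  num=12, n=35
  num=36, n=35

Final answer: 36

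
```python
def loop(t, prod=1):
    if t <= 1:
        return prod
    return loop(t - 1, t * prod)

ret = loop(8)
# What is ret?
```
Call trace:
loop(t=8, prod=1)
  loop(t=7, prod=8)
    loop(t=6, prod=56)
      loop(t=5, prod=336)
        loop(t=4, prod=1680)
          loop(t=3, prod=6720)
            loop(t=2, prod=20160)
              loop(t=1, prod=40320)
              -> return 40320
            -> return 40320
          -> return 40320
        -> return 40320
      -> return 40320
    -> return 40320
  -> return 40320
-> return 40320

Final answer: 40320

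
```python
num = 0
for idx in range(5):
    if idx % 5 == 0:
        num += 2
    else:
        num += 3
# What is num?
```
Trace:
  num=0
  num=2, idx=0
  num=5, idx=1
  num=8, idx=2
  num=11, idx=3
  num=14, idx=4

Final answer: 14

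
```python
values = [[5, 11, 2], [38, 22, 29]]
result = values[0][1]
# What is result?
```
Trace:
  values=[[5, 11, 2], [38, 22, 29]]
  values=[[5, 11, 2], [38, 22, 29]], result=11

Final answer: 11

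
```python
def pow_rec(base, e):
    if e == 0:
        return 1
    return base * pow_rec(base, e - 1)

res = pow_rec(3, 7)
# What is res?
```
Call trace:
pow_rec(base=3, e=7)
  pow_rec(base=3, e=6)
    pow_rec(base=3, e=5)
      pow_rec(base=3, e=4)
        pow_rec(base=3, e=3)
          pow_rec(base=3, e=2)
            pow_rec(base=3, e=1)
              pow_rec(base=3, e=0)
              -> return 1
            -> return 3
          -> return 9
        -> return 27
      -> return 81
    -> return 243
  -> return 729
-> return 2187

Final answer: 2187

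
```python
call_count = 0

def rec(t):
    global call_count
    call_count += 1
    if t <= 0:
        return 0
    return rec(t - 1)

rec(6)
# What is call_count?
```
Call trace:
rec(t=6)
  rec(t=5)
    rec(t=4)
      rec(t=3)
        rec(t=2)
          rec(t=1)
            rec(t=0)
            -> return 0
          -> return 0
        -> return 0
      -> return 0
    -> return 0
  -> return 0
-> return 0

call_count is incremented once per call. rec is entered once for each t = 6, 5, 4, 3, 2, 1, 0 (the t <= 0 call returns without recursing), i.e. 6 + 1 calls.
call_count = 7

Final answer: 7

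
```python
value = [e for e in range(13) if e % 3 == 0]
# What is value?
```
Trace:
  e=0
  e=1
  e=2
  e=3
  e=4
  e=5
  e=6
  e=7
  e=8
  e=9
  e=10
  e=11
  e=12
  value=[0, 3, 6, 9, 12]

Final answer: [0, 3, 6, 9, 12]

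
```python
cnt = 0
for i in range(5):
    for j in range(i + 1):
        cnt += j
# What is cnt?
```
Trace:
  cnt=0
  cnt=0, i=0, j=0
  cnt=0, i=1, j=0
  cnt=1, i=1, j=1
  cnt=1, i=2, j=0
  cnt=2, i=2, j=1
  cnt=4, i=2, j=2
  cnt=4, i=3, j=0
  cnt=5, i=3, j=1
  cnt=7, i=3, j=2
  cnt=10, i=3, j=3
  cnt=10, i=4, j=0
  cnt=11, i=4, j=1
  cnt=13, i=4, j=2
  cnt=16, i=4, j=3
  cnt=20, i=4, j=4

Final answer: 20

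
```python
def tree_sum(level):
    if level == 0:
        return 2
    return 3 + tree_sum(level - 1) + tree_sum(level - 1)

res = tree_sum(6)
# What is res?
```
Call trace (a repeated sub-call is expanded the first time; later identical calls just restate its return value):
tree_sum(level=6)
  tree_sum(level=5)
    tree_sum(level=4)
      tree_sum(level=3)
        tree_sum(level=2)
          tree_sum(level=1)
            tree_sum(level=0)
            -> return 2
            tree_sum(level=0)
            -> return 2
          -> return 7
          tree_sum(level=1) -> return 7  (same call as traced above)
        -> return 17
        tree_sum(level=2) -> return 17  (same call as traced above)
      -> return 37
      tree_sum(level=3) -> return 37  (same call as traced above)
    -> return 77
    tree_sum(level=4) -> return 77  (same call as traced above)
  -> return 157
  tree_sum(level=5) -> return 157  (same call as traced above)
-> return 317

Final answer: 317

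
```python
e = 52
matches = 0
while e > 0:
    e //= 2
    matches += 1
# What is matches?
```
Trace:
  e=52
  e=52, matches=0
  e=26, matches=1
  e=13, matches=2
  e=6, matches=3
  e=3, matches=4
  e=1, matches=5
  e=0, matches=6

Final answer: 6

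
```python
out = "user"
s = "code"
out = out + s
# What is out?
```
Trace:
  out='user'
  out='user', s='code'
  out='usercode', s='code'

Final answer: 'usercode'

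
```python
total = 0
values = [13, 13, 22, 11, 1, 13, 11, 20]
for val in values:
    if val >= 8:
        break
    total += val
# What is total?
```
Trace:
  total=0
  total=0, val=13

Final answer: 0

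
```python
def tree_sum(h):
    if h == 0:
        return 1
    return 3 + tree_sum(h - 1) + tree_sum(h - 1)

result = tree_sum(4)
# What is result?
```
Call trace (a repeated sub-call is expanded the first time; later identical calls just restate its return value):
tree_sum(h=4)
  tree_sum(h=3)
    tree_sum(h=2)
      tree_sum(h=1)
        tree_sum(h=0)
        -> return 1
        tree_sum(h=0)
        -> return 1
      -> return 5
      tree_sum(h=1) -> return 5  (same call as traced above)
    -> return 13
    tree_sum(h=2) -> return 13  (same call as traced above)
  -> return 29
  tree_sum(h=3) -> return 29  (same call as traced above)
-> return 61

Final answer: 61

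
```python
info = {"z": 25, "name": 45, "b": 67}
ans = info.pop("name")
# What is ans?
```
Trace:
  info={'z': 25, 'name': 45, 'b': 67}
  info={'z': 25, 'b': 67}, ans=45

Final answer: 45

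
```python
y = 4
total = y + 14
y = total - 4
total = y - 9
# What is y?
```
Trace:
  y=4
  y=4, total=18
  y=14, total=18
  y=14, total=5

Final answer: 14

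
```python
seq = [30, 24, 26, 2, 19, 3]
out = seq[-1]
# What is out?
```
Trace:
  seq=[30, 24, 26, 2, 19, 3]
  seq=[30, 24, 26, 2, 19, 3], out=3

Final answer: 3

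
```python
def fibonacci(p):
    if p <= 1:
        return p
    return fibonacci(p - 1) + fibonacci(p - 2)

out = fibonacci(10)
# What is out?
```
Call trace (a repeated sub-call is expanded the first time; later identical calls just restate its return value):
fibonacci(p=10)
  fibonacci(p=9)
    fibonacci(p=8)
      fibonacci(p=7)
        fibonacci(p=6)
          fibonacci(p=5)
            fibonacci(p=4)
              fibonacci(p=3)
                fibonacci(p=2)
                  fibonacci(p=1)
                  -> return 1
                  fibonacci(p=0)
                  -> return 0
                -> return 1
                fibonacci(p=1)
                -> return 1
              -> return 2
              fibonacci(p=2) -> return 1  (same call as traced above)
            -> return 3
            fibonacci(p=3) -> return 2  (same call as traced above)
          -> return 5
          fibonacci(p=4) -> return 3  (same call as traced above)
        -> return 8
        fibonacci(p=5) -> return 5  (same call as traced above)
      -> return 13
      fibonacci(p=6) -> return 8  (same call as traced above)
    -> return 21
    fibonacci(p=7) -> return 13  (same call as traced above)
  -> return 34
  fibonacci(p=8) -> return 21  (same call as traced above)
-> return 55

Final answer: 55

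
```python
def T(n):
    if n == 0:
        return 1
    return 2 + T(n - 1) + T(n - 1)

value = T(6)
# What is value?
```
Call trace (a repeated sub-call is expanded the first time; later identical calls just restate its return value):
T(n=6)
  T(n=5)
    T(n=4)
      T(n=3)
        T(n=2)
          T(n=1)
            T(n=0)
            -> return 1
            T(n=0)
            -> return 1
          -> return 4
          T(n=1) -> return 4  (same call as traced above)
        -> return 10
        T(n=2) -> return 10  (same call as traced above)
      -> return 22
      T(n=3) -> return 22  (same call as traced above)
    -> return 46
    T(n=4) -> return 46  (same call as traced above)
  -> return 94
  T(n=5) -> return 94  (same call as traced above)
-> return 190

Final answer: 190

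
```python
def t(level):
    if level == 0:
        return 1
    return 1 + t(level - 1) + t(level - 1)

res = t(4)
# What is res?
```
Call trace (a repeated sub-call is expanded the first time; later identical calls just restate its return value):
t(level=4)
  t(level=3)
    t(level=2)
      t(level=1)
        t(level=0)
        -> return 1
        t(level=0)
        -> return 1
      -> return 3
      t(level=1) -> return 3  (same call as traced above)
    -> return 7
    t(level=2) -> return 7  (same call as traced above)
  -> return 15
  t(level=3) -> return 15  (same call as traced above)
-> return 31

Final answer: 31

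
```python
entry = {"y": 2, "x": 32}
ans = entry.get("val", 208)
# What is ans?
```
Trace:
  entry={'y': 2, 'x': 32}
  entry={'y': 2, 'x': 32}, ans=208

Final answer: 208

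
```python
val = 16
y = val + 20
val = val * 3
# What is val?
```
Trace:
  val=16
  val=16, y=36
  val=48, y=36

Final answer: 48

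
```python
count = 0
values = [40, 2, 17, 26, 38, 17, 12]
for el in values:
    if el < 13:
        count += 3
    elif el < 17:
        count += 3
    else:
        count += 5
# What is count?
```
Trace:
  count=0
  count=5, el=40
  count=8, el=2
  count=13, el=17
  count=18, el=26
  count=23, el=38
  count=28, el=17
  count=31, el=12

Final answer: 31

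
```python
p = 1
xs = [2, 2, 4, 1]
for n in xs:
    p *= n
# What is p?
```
Trace:
  p=1
  p=2, n=2
  p=4, n=2
  p=16, n=4
  p=16, n=1

Final answer: 16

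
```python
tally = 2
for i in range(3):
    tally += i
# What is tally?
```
Trace:
  tally=2
  tally=2, i=0
  tally=3, i=1
  tally=5, i=2

Final answer: 5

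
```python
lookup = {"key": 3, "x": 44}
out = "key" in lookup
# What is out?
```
Trace:
  lookup={'key': 3, 'x': 44}
  lookup={'key': 3, 'x': 44}, out=True

Final answer: True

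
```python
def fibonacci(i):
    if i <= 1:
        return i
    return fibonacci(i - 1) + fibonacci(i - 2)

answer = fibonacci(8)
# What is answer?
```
Call trace (a repeated sub-call is expanded the first time; later identical calls just restate its return value):
fibonacci(i=8)
  fibonacci(i=7)
    fibonacci(i=6)
      fibonacci(i=5)
        fibonacci(i=4)
          fibonacci(i=3)
            fibonacci(i=2)
              fibonacci(i=1)
              -> return 1
              fibonacci(i=0)
              -> return 0
            -> return 1
            fibonacci(i=1)
            -> return 1
          -> return 2
          fibonacci(i=2) -> return 1  (same call as traced above)
        -> return 3
        fibonacci(i=3) -> return 2  (same call as traced above)
      -> return 5
      fibonacci(i=4) -> return 3  (same call as traced above)
    -> return 8
    fibonacci(i=5) -> return 5  (same call as traced above)
  -> return 13
  fibonacci(i=6) -> return 8  (same call as traced above)
-> return 21

Final answer: 21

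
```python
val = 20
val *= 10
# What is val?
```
Trace:
  val=20
  val=200

Final answer: 200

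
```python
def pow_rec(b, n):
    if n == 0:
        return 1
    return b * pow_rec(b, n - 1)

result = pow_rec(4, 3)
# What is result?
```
Call trace:
pow_rec(b=4, n=3)
  pow_rec(b=4, n=2)
    pow_rec(b=4, n=1)
      pow_rec(b=4, n=0)
      -> return 1
    -> return 4
  -> return 16
-> return 64

Final answer: 64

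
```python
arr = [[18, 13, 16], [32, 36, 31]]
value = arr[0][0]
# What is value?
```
Trace:
  arr=[[18, 13, 16], [32, 36, 31]]
  arr=[[18, 13, 16], [32, 36, 31]], value=18

Final answer: 18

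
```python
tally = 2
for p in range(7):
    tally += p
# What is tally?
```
Trace:
  tally=2
  tally=2, p=0
  tally=3, p=1
  tally=5, p=2
  tally=8, p=3
  tally=12, p=4
  tally=17, p=5
  tally=23, p=6

Final answer: 23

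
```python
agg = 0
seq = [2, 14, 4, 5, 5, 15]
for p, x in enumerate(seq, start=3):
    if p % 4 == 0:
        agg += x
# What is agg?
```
Trace:
  agg=0
  agg=0, p=3, x=2
  agg=14, p=4, x=14
  agg=14, p=5, x=4
  agg=14, p=6, x=5
  agg=14, p=7, x=5
  agg=29, p=8, x=15

Final answer: 29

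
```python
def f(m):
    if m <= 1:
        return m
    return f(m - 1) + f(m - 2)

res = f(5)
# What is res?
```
Call trace (a repeated sub-call is expanded the first time; later identical calls just restate its return value):
f(m=5)
  f(m=4)
    f(m=3)
      f(m=2)
        f(m=1)
        -> return 1
        f(m=0)
        -> return 0
      -> return 1
      f(m=1)
      -> return 1
    -> return 2
    f(m=2) -> return 1  (same call as traced above)
  -> return 3
  f(m=3) -> return 2  (same call as traced above)
-> return 5

Final answer: 5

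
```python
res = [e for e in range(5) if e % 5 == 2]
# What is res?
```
Trace:
  e=0
  e=1
  e=2
  e=3
  e=4
  res=[2]

Final answer: [2]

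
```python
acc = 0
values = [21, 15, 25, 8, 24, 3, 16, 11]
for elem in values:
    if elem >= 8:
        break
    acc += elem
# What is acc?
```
Trace:
  acc=0
  acc=0, elem=21

Final answer: 0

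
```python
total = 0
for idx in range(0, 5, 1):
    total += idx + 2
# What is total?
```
Trace:
  total=0
  total=2, idx=0
  total=5, idx=1
  total=9, idx=2
  total=14, idx=3
  total=20, idx=4

Final answer: 20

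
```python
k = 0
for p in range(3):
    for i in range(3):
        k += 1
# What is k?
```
Trace:
  k=0
  k=1, p=0, i=0
  k=2, p=0, i=1
  k=3, p=0, i=2
  k=4, p=1, i=0
  k=5, p=1, i=1
  k=6, p=1, i=2
  k=7, p=2, i=0
  k=8, p=2, i=1
  k=9, p=2, i=2

Final answer: 9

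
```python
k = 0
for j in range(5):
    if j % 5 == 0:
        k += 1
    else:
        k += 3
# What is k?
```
Trace:
  k=0
  k=1, j=0
  k=4, j=1
  k=7, j=2
  k=10, j=3
  k=13, j=4

Final answer: 13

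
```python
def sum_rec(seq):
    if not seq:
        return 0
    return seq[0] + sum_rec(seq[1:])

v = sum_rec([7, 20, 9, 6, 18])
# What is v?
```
Call trace:
sum_rec(seq=[7, 20, 9, 6, 18])
  sum_rec(seq=[20, 9, 6, 18])
    sum_rec(seq=[9, 6, 18])
      sum_rec(seq=[6, 18])
        sum_rec(seq=[18])
          sum_rec(seq=[])
          -> return 0
        -> return 18
      -> return 24
    -> return 33
  -> return 53
-> return 60

Final answer: 60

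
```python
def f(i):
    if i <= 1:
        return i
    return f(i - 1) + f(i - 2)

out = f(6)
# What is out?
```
Call trace (a repeated sub-call is expanded the first time; later identical calls just restate its return value):
f(i=6)
  f(i=5)
    f(i=4)
      f(i=3)
        f(i=2)
          f(i=1)
          -> return 1
          f(i=0)
          -> return 0
        -> return 1
        f(i=1)
        -> return 1
      -> return 2
      f(i=2) -> return 1  (same call as traced above)
    -> return 3
    f(i=3) -> return 2  (same call as traced above)
  -> return 5
  f(i=4) -> return 3  (same call as traced above)
-> return 8

Final answer: 8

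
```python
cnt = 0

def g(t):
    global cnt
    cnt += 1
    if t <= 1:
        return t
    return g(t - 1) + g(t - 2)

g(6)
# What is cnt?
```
Call trace (a repeated sub-call is expanded the first time; later identical calls just restate its return value):
g(t=6)
  g(t=5)
    g(t=4)
      g(t=3)
        g(t=2)
          g(t=1)
          -> return 1
          g(t=0)
          -> return 0
        -> return 1
        g(t=1)
        -> return 1
      -> return 2
      g(t=2) -> return 1  (same call as traced above)
    -> return 3
    g(t=3) -> return 2  (same call as traced above)
  -> return 5
  g(t=4) -> return 3  (same call as traced above)
-> return 8

cnt is incremented once per call, so count the calls in each subtree. Let C(t) = number of calls made by g(t).
C(0) = C(1) = 1 (base case, no recursion); C(t) = 1 + C(t - 1) + C(t - 2) otherwise.
C(2) = 1 + C(1) + C(0) = 1 + 1 + 1 = 3
C(3) = 1 + C(2) + C(1) = 1 + 3 + 1 = 5
C(4) = 1 + C(3) + C(2) = 1 + 5 + 3 = 9
C(5) = 1 + C(4) + C(3) = 1 + 9 + 5 = 15
C(6) = 1 + C(5) + C(4) = 1 + 15 + 9 = 25
cnt = C(6) = 25

Final answer: 25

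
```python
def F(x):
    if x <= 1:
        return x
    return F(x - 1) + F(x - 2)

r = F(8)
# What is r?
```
Call trace (a repeated sub-call is expanded the first time; later identical calls just restate its return value):
F(x=8)
  F(x=7)
    F(x=6)
      F(x=5)
        F(x=4)
          F(x=3)
            F(x=2)
              F(x=1)
              -> return 1
              F(x=0)
              -> return 0
            -> return 1
            F(x=1)
            -> return 1
          -> return 2
          F(x=2) -> return 1  (same call as traced above)
        -> return 3
        F(x=3) -> return 2  (same call as traced above)
      -> return 5
      F(x=4) -> return 3  (same call as traced above)
    -> return 8
    F(x=5) -> return 5  (same call as traced above)
  -> return 13
  F(x=6) -> return 8  (same call as traced above)
-> return 21

Final answer: 21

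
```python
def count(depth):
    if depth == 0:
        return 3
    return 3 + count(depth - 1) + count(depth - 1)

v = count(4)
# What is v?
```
Call trace (a repeated sub-call is expanded the first time; later identical calls just restate its return value):
count(depth=4)
  count(depth=3)
    count(depth=2)
      count(depth=1)
        count(depth=0)
        -> return 3
        count(depth=0)
        -> return 3
      -> return 9
      count(depth=1) -> return 9  (same call as traced above)
    -> return 21
    count(depth=2) -> return 21  (same call as traced above)
  -> return 45
  count(depth=3) -> return 45  (same call as traced above)
-> return 93

Final answer: 93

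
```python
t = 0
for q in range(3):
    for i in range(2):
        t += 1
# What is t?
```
Trace:
  t=0
  t=1, q=0, i=0
  t=2, q=0, i=1
  t=3, q=1, i=0
  t=4, q=1, i=1
  t=5, q=2, i=0
  t=6, q=2, i=1

Final answer: 6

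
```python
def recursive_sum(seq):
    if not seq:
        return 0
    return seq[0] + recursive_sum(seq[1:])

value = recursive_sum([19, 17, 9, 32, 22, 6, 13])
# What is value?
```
Call trace:
recursive_sum(seq=[19, 17, 9, 32, 22, 6, 13])
  recursive_sum(seq=[17, 9, 32, 22, 6, 13])
    recursive_sum(seq=[9, 32, 22, 6, 13])
      recursive_sum(seq=[32, 22, 6, 13])
        recursive_sum(seq=[22, 6, 13])
          recursive_sum(seq=[6, 13])
            recursive_sum(seq=[13])
              recursive_sum(seq=[])
              -> return 0
            -> return 13
          -> return 19
        -> return 41
      -> return 73
    -> return 82
  -> return 99
-> return 118

Final answer: 118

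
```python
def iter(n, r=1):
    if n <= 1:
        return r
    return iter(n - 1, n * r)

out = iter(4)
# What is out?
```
Call trace:
iter(n=4, r=1)
  iter(n=3, r=4)
    iter(n=2, r=12)
      iter(n=1, r=24)
      -> return 24
    -> return 24
  -> return 24
-> return 24

Final answer: 24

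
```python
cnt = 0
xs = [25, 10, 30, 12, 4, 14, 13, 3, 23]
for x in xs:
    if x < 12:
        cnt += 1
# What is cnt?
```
Trace:
  cnt=0
  cnt=0, x=25
  cnt=1, x=10
  cnt=1, x=30
  cnt=1, x=12
  cnt=2, x=4
  cnt=2, x=14
  cnt=2, x=13
  cnt=3, x=3
  cnt=3, x=23

Final answer: 3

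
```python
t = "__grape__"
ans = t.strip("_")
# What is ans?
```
Trace:
  t='__grape__'
  t='__grape__', ans='grape'

Final answer: 'grape'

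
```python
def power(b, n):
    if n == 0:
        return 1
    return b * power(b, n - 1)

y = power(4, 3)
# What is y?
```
Call trace:
power(b=4, n=3)
  power(b=4, n=2)
    power(b=4, n=1)
      power(b=4, n=0)
      -> return 1
    -> return 4
  -> return 16
-> return 64

Final answer: 64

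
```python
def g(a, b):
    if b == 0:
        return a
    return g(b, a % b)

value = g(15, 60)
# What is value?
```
Call trace:
g(a=15, b=60)
  g(a=60, b=15)
    g(a=15, b=0)
    -> return 15
  -> return 15
-> return 15

Final answer: 15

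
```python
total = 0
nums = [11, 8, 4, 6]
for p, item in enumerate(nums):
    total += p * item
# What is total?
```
Trace:
  total=0
  total=0, p=0, item=11
  total=8, p=1, item=8
  total=16, p=2, item=4
  total=34, p=3, item=6

Final answer: 34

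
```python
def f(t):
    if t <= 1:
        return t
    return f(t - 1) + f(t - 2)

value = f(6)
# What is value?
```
Call trace (a repeated sub-call is expanded the first time; later identical calls just restate its return value):
f(t=6)
  f(t=5)
    f(t=4)
      f(t=3)
        f(t=2)
          f(t=1)
          -> return 1
          f(t=0)
          -> return 0
        -> return 1
        f(t=1)
        -> return 1
      -> return 2
      f(t=2) -> return 1  (same call as traced above)
    -> return 3
    f(t=3) -> return 2  (same call as traced above)
  -> return 5
  f(t=4) -> return 3  (same call as traced above)
-> return 8

Final answer: 8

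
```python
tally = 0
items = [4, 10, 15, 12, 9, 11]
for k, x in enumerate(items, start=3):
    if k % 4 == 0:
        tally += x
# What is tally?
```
Trace:
  tally=0
  tally=0, k=3, x=4
  tally=10, k=4, x=10
  tally=10, k=5, x=15
  tally=10, k=6, x=12
  tally=10, k=7, x=9
  tally=21, k=8, x=11

Final answer: 21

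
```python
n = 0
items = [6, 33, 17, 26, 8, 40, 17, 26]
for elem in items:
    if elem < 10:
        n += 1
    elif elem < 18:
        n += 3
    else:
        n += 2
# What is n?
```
Trace:
  n=0
  n=1, elem=6
  n=3, elem=33
  n=6, elem=17
  n=8, elem=26
  n=9, elem=8
  n=11, elem=40
  n=14, elem=17
  n=16, elem=26

Final answer: 16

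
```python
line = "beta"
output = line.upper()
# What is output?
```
Trace:
  line='beta'
  line='beta', output='BETA'

Final answer: 'BETA'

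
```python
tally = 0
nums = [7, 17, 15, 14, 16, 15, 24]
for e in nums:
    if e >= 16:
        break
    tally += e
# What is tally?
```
Trace:
  tally=0
  tally=7, e=7
  tally=7, e=17

Final answer: 7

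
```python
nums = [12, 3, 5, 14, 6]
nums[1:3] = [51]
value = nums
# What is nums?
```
Trace:
  nums=[12, 3, 5, 14, 6]
  nums=[12, 51, 14, 6]
  nums=[12, 51, 14, 6], value=[12, 51, 14, 6]

Final answer: [12, 51, 14, 6]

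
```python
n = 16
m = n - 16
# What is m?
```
Trace:
  n=16
  n=16, m=0

Final answer: 0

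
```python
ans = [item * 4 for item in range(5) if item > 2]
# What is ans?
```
Trace:
  item=0
  item=1
  item=2
  item=3
  item=4
  ans=[12, 16]

Final answer: [12, 16]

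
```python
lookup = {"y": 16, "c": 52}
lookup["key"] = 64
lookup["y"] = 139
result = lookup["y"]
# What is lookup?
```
Trace:
  lookup={'y': 16, 'c': 52}
  lookup={'y': 16, 'c': 52, 'key': 64}
  lookup={'y': 139, 'c': 52, 'key': 64}
  lookup={'y': 139, 'c': 52, 'key': 64}, result=139

Final answer: {'y': 139, 'c': 52, 'key': 64}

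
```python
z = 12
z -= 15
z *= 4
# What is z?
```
Trace:
  z=12
  z=-3
  z=-12

Final answer: -12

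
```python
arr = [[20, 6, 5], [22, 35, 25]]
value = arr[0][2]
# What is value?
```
Trace:
  arr=[[20, 6, 5], [22, 35, 25]]
  arr=[[20, 6, 5], [22, 35, 25]], value=5

Final answer: 5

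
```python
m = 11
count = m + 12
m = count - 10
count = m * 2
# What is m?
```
Trace:
  m=11
  m=11, count=23
  m=13, count=23
  m=13, count=26

Final answer: 13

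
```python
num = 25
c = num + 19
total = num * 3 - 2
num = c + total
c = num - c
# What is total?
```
Trace:
  num=25
  num=25, c=44
  num=25, c=44, total=73
  num=117, c=44, total=73
  num=117, c=73, total=73

Final answer: 73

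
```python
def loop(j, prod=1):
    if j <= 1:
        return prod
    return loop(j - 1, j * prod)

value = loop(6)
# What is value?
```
Call trace:
loop(j=6, prod=1)
  loop(j=5, prod=6)
    loop(j=4, prod=30)
      loop(j=3, prod=120)
        loop(j=2, prod=360)
          loop(j=1, prod=720)
          -> return 720
        -> return 720
      -> return 720
    -> return 720
  -> return 720
-> return 720

Final answer: 720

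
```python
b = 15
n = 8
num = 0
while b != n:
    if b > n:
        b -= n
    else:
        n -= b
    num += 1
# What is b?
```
Trace:
  b=15
  b=15, n=8
  b=15, n=8, num=0
  b=7, n=8, num=1
  b=7, n=1, num=2
  b=6, n=1, num=3
  b=5, n=1, num=4
  b=4, n=1, num=5
  b=3, n=1, num=6
  b=2, n=1, num=7
  b=1, n=1, num=8

Final answer: 1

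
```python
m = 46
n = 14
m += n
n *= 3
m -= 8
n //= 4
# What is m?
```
Trace:
  m=46
  m=46, n=14
  m=60, n=14
  m=60, n=42
  m=52, n=42
  m=52, n=10

Final answer: 52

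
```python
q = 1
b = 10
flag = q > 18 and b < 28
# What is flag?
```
Trace:
  q=1
  q=1, b=10
  q=1, b=10, flag=False

Final answer: False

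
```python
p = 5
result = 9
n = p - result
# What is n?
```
Trace:
  p=5
  p=5, result=9
  p=5, result=9, n=-4

Final answer: -4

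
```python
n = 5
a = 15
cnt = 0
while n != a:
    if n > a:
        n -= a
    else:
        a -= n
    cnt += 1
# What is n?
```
Trace:
  n=5
  n=5, a=15
  n=5, a=15, cnt=0
  n=5, a=10, cnt=1
  n=5, a=5, cnt=2

Final answer: 5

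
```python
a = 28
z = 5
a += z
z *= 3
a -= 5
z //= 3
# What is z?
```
Trace:
  a=28
  a=28, z=5
  a=33, z=5
  a=33, z=15
  a=28, z=15
  a=28, z=5

Final answer: 5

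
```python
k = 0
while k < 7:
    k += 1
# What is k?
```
Trace:
  k=0
  k=1
  k=2
  k=3
  k=4
  k=5
  k=6
  k=7

Final answer: 7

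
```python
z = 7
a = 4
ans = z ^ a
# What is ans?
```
Trace:
  z=7
  z=7, a=4
  z=7, a=4, ans=3

Final answer: 3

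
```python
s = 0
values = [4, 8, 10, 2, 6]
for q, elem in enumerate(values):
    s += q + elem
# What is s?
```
Trace:
  s=0
  s=4, q=0, elem=4
  s=13, q=1, elem=8
  s=25, q=2, elem=10
  s=30, q=3, elem=2
  s=40, q=4, elem=6

Final answer: 40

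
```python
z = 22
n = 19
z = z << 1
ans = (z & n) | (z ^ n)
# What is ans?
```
Trace:
  z=22
  z=22, n=19
  z=44, n=19
  z=44, n=19, ans=63

Final answer: 63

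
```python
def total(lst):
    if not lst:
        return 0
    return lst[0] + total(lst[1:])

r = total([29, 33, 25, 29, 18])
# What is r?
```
Call trace:
total(lst=[29, 33, 25, 29, 18])
  total(lst=[33, 25, 29, 18])
    total(lst=[25, 29, 18])
      total(lst=[29, 18])
        total(lst=[18])
          total(lst=[])
          -> return 0
        -> return 18
      -> return 47
    -> return 72
  -> return 105
-> return 134

Final answer: 134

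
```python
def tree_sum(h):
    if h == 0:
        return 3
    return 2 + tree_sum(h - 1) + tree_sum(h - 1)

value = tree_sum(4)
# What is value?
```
Call trace (a repeated sub-call is expanded the first time; later identical calls just restate its return value):
tree_sum(h=4)
  tree_sum(h=3)
    tree_sum(h=2)
      tree_sum(h=1)
        tree_sum(h=0)
        -> return 3
        tree_sum(h=0)
        -> return 3
      -> return 8
      tree_sum(h=1) -> return 8  (same call as traced above)
    -> return 18
    tree_sum(h=2) -> return 18  (same call as traced above)
  -> return 38
  tree_sum(h=3) -> return 38  (same call as traced above)
-> return 78

Final answer: 78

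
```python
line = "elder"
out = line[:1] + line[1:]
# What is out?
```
Trace:
  line='elder'
  line='elder', out='elder'

Final answer: 'elder'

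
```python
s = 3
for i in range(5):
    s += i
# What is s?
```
Trace:
  s=3
  s=3, i=0
  s=4, i=1
  s=6, i=2
  s=9, i=3
  s=13, i=4

Final answer: 13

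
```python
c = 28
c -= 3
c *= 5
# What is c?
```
Trace:
  c=28
  c=25
  c=125

Final answer: 125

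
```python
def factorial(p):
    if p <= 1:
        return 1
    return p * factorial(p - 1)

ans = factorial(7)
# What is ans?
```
Call trace:
factorial(p=7)
  factorial(p=6)
    factorial(p=5)
      factorial(p=4)
        factorial(p=3)
          factorial(p=2)
            factorial(p=1)
            -> return 1
          -> return 2
        -> return 6
      -> return 24
    -> return 120
  -> return 720
-> return 5040

Final answer: 5040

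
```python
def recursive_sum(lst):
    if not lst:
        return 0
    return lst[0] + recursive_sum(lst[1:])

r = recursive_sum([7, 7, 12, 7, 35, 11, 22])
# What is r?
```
Call trace:
recursive_sum(lst=[7, 7, 12, 7, 35, 11, 22])
  recursive_sum(lst=[7, 12, 7, 35, 11, 22])
    recursive_sum(lst=[12, 7, 35, 11, 22])
      recursive_sum(lst=[7, 35, 11, 22])
        recursive_sum(lst=[35, 11, 22])
          recursive_sum(lst=[11, 22])
            recursive_sum(lst=[22])
              recursive_sum(lst=[])
              -> return 0
            -> return 22
          -> return 33
        -> return 68
      -> return 75
    -> return 87
  -> return 94
-> return 101

Final answer: 101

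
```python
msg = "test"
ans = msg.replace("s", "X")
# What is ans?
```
Trace:
  msg='test'
  msg='test', ans='teXt'

Final answer: 'teXt'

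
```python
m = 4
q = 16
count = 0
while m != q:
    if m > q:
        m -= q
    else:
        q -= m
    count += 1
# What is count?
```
Trace:
  m=4
  m=4, q=16
  m=4, q=16, count=0
  m=4, q=12, count=1
  m=4, q=8, count=2
  m=4, q=4, count=3

Final answer: 3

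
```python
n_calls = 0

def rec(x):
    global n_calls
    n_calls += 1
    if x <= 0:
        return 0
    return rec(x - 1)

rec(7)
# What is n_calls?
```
Call trace:
rec(x=7)
  rec(x=6)
    rec(x=5)
      rec(x=4)
        rec(x=3)
          rec(x=2)
            rec(x=1)
              rec(x=0)
              -> return 0
            -> return 0
          -> return 0
        -> return 0
      -> return 0
    -> return 0
  -> return 0
-> return 0

n_calls is incremented once per call. rec is entered once for each x = 7, 6, 5, 4, 3, 2, 1, 0 (the x <= 0 call returns without recursing), i.e. 7 + 1 calls.
n_calls = 8

Final answer: 8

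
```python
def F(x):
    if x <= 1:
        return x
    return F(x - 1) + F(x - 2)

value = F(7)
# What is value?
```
Call trace (a repeated sub-call is expanded the first time; later identical calls just restate its return value):
F(x=7)
  F(x=6)
    F(x=5)
      F(x=4)
        F(x=3)
          F(x=2)
            F(x=1)
            -> return 1
            F(x=0)
            -> return 0
          -> return 1
          F(x=1)
          -> return 1
        -> return 2
        F(x=2) -> return 1  (same call as traced above)
      -> return 3
      F(x=3) -> return 2  (same call as traced above)
    -> return 5
    F(x=4) -> return 3  (same call as traced above)
  -> return 8
  F(x=5) -> return 5  (same call as traced above)
-> return 13

Final answer: 13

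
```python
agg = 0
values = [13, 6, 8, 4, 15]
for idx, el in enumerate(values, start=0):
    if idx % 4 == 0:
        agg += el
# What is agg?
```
Trace:
  agg=0
  agg=13, idx=0, el=13
  agg=13, idx=1, el=6
  agg=13, idx=2, el=8
  agg=13, idx=3, el=4
  agg=28, idx=4, el=15

Final answer: 28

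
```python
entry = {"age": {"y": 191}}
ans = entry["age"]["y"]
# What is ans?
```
Trace:
  entry={'age': {'y': 191}}
  entry={'age': {'y': 191}}, ans=191

Final answer: 191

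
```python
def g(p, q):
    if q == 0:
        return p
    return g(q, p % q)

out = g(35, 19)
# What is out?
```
Call trace:
g(p=35, q=19)
  g(p=19, q=16)
    g(p=16, q=3)
      g(p=3, q=1)
        g(p=1, q=0)
        -> return 1
      -> return 1
    -> return 1
  -> return 1
-> return 1

Final answer: 1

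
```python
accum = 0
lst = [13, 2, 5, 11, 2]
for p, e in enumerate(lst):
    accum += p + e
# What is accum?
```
Trace:
  accum=0
  accum=13, p=0, e=13
  accum=16, p=1, e=2
  accum=23, p=2, e=5
  accum=37, p=3, e=11
  accum=43, p=4, e=2

Final answer: 43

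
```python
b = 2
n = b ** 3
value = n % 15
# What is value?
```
Trace:
  b=2
  b=2, n=8
  b=2, n=8, value=8

Final answer: 8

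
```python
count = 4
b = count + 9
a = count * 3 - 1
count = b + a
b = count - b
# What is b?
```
Trace:
  count=4
  count=4, b=13
  count=4, b=13, a=11
  count=24, b=13, a=11
  count=24, b=11, a=11

Final answer: 11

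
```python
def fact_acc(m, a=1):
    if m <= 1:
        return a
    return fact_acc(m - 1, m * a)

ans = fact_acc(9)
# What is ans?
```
Call trace:
fact_acc(m=9, a=1)
  fact_acc(m=8, a=9)
    fact_acc(m=7, a=72)
      fact_acc(m=6, a=504)
        fact_acc(m=5, a=3024)
          fact_acc(m=4, a=15120)
            fact_acc(m=3, a=60480)
              fact_acc(m=2, a=181440)
                fact_acc(m=1, a=362880)
                -> return 362880
              -> return 362880
            -> return 362880
          -> return 362880
        -> return 362880
      -> return 362880
    -> return 362880
  -> return 362880
-> return 362880

Final answer: 362880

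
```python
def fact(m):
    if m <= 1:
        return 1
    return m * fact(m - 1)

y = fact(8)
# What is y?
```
Call trace:
fact(m=8)
  fact(m=7)
    fact(m=6)
      fact(m=5)
        fact(m=4)
          fact(m=3)
            fact(m=2)
              fact(m=1)
              -> return 1
            -> return 2
          -> return 6
        -> return 24
      -> return 120
    -> return 720
  -> return 5040
-> return 40320

Final answer: 40320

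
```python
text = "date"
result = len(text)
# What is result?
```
Trace:
  text='date'
  text='date', result=4

Final answer: 4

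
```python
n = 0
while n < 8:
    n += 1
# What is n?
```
Trace:
  n=0
  n=1
  n=2
  n=3
  n=4
  n=5
  n=6
  n=7
  n=8

Final answer: 8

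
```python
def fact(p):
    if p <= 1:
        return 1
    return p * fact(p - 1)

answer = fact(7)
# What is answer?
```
Call trace:
fact(p=7)
  fact(p=6)
    fact(p=5)
      fact(p=4)
        fact(p=3)
          fact(p=2)
            fact(p=1)
            -> return 1
          -> return 2
        -> return 6
      -> return 24
    -> return 120
  -> return 720
-> return 5040

Final answer: 5040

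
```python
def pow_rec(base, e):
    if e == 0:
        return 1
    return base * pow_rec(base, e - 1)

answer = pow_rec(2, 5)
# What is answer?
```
Call trace:
pow_rec(base=2, e=5)
  pow_rec(base=2, e=4)
    pow_rec(base=2, e=3)
      pow_rec(base=2, e=2)
        pow_rec(base=2, e=1)
          pow_rec(base=2, e=0)
          -> return 1
        -> return 2
      -> return 4
    -> return 8
  -> return 16
-> return 32

Final answer: 32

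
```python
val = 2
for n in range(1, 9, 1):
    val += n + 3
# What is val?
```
Trace:
  val=2
  val=6, n=1
  val=11, n=2
  val=17, n=3
  val=24, n=4
  val=32, n=5
  val=41, n=6
  val=51, n=7
  val=62, n=8

Final answer: 62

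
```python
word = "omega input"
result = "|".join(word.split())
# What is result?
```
Trace:
  word='omega input'
  word='omega input', result='omega|input'

Final answer: 'omega|input'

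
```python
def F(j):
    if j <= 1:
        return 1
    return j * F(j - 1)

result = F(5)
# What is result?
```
Call trace:
F(j=5)
  F(j=4)
    F(j=3)
      F(j=2)
        F(j=1)
        -> return 1
      -> return 2
    -> return 6
  -> return 24
-> return 120

Final answer: 120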